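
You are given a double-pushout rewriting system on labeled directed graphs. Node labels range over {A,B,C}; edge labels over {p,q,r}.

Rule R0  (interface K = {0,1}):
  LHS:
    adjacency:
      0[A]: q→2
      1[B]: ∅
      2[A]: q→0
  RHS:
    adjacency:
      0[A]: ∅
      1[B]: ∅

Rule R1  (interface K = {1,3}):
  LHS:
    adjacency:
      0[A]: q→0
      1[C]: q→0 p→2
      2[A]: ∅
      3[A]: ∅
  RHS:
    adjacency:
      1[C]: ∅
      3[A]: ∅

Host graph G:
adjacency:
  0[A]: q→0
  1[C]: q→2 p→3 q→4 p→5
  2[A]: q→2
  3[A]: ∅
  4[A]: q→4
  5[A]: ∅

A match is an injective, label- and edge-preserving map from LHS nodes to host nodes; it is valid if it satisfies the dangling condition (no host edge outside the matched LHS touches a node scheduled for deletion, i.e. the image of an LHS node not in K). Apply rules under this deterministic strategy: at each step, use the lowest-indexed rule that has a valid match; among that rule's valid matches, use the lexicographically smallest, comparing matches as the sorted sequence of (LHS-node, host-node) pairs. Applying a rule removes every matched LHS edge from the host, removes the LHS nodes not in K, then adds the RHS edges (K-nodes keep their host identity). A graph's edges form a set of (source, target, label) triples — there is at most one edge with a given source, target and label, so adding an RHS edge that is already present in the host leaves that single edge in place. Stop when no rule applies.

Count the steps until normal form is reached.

Answer: 2

Rewrite trace:
initial: |V|=6 |E|=7  E = 0-q->0 1-q->2 1-p->3 1-q->4 1-p->5 2-q->2 4-q->4
step 1: apply R1 at {0↦2, 1↦1, 2↦3, 3↦0}  → |V|=4 |E|=4  E = 0-q->0 1-q->4 1-p->5 4-q->4
step 2: apply R1 at {0↦4, 1↦1, 2↦5, 3↦0}  → |V|=2 |E|=1  E = 0-q->0
normal form: no rule applies after step 2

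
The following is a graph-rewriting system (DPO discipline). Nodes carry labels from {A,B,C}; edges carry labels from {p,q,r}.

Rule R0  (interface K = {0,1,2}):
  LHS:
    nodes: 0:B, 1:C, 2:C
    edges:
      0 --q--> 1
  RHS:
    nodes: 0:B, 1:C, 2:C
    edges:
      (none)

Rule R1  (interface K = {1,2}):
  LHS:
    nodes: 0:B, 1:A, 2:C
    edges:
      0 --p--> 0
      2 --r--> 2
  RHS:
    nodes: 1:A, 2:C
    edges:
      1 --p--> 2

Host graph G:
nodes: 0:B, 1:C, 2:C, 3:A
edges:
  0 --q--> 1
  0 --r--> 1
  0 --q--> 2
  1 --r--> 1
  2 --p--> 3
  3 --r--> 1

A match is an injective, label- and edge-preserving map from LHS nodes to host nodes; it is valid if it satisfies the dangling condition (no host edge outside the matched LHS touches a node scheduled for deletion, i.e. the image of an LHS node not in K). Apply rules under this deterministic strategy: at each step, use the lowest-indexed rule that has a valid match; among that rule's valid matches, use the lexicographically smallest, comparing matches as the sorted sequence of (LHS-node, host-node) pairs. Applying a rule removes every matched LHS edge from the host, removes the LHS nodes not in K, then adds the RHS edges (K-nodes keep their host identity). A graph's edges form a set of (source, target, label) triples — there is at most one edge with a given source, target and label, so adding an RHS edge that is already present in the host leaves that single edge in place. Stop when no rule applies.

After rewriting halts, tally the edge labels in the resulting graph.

Answer: p:1 r:3

Steps:
start.  V:4 E:6  edges: 0-q->1 0-r->1 0-q->2 1-r->1 2-p->3 3-r->1
1. fire R0 via {0↦0, 1↦1, 2↦2}  →  V:4 E:5  edges: 0-r->1 0-q->2 1-r->1 2-p->3 3-r->1
2. fire R0 via {0↦0, 1↦2, 2↦1}  →  V:4 E:4  edges: 0-r->1 1-r->1 2-p->3 3-r->1
halt: no rule applies after step 2
NF edges: [(0, 1, 'r'), (1, 1, 'r'), (2, 3, 'p'), (3, 1, 'r')]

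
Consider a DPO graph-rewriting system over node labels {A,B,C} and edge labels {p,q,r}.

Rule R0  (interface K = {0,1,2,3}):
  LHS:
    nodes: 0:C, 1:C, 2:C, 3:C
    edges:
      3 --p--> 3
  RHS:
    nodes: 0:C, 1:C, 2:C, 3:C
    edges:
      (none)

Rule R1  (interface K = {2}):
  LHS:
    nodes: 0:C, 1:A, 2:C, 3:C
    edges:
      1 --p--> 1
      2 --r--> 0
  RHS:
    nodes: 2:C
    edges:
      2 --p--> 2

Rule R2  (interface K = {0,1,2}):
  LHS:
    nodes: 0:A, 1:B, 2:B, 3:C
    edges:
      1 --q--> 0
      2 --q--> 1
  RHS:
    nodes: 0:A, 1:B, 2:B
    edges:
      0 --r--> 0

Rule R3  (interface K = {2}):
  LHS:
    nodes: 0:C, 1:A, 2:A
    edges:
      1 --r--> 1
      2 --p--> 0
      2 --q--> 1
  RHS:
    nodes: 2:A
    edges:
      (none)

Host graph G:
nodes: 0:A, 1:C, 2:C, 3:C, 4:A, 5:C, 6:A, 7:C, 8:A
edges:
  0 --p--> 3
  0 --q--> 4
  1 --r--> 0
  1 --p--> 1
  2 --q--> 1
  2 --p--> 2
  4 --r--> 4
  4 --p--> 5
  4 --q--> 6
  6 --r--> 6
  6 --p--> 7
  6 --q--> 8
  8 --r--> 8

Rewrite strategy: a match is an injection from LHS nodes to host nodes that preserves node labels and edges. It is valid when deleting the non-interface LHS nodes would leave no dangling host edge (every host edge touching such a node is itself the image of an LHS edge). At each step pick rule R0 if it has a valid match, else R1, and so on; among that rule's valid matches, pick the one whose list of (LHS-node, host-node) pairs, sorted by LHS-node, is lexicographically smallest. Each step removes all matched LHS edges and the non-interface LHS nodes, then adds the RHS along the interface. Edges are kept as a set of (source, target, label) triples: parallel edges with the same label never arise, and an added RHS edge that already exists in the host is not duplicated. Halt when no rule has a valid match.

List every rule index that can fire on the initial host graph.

R0: 48 valid matches — {0↦1, 1↦3, 2↦5, 3↦2}, {0↦1, 1↦3, 2↦7, 3↦2}, {0↦1, 1↦5, 2↦3, 3↦2} (+45 more)
R1: no valid match — LHS pattern not found
R2: no valid match — LHS pattern not found
R3: 1 valid match — {0↦7, 1↦8, 2↦6}

Answer: [R0,R3]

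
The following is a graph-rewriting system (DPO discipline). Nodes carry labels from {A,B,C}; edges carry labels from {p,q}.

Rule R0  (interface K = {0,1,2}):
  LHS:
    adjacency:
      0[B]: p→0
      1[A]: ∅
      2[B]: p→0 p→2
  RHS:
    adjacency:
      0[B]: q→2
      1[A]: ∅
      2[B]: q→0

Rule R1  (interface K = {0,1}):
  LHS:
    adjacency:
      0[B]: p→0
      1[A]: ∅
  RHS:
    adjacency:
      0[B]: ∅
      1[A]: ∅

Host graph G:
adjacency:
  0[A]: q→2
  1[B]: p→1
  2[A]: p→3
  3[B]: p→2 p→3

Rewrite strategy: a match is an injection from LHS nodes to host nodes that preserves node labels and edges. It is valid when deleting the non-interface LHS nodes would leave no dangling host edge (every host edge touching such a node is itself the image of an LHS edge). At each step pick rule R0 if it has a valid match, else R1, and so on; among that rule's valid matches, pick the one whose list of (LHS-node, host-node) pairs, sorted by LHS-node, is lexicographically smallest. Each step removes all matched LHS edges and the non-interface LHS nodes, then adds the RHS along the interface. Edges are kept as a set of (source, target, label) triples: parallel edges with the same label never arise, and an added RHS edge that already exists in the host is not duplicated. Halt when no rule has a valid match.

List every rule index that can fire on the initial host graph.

Answer: [R1]

Derivation:
R0: no valid match — LHS pattern not found
R1: 4 valid matches — {0↦1, 1↦0}, {0↦1, 1↦2}, {0↦3, 1↦0} (+1 more)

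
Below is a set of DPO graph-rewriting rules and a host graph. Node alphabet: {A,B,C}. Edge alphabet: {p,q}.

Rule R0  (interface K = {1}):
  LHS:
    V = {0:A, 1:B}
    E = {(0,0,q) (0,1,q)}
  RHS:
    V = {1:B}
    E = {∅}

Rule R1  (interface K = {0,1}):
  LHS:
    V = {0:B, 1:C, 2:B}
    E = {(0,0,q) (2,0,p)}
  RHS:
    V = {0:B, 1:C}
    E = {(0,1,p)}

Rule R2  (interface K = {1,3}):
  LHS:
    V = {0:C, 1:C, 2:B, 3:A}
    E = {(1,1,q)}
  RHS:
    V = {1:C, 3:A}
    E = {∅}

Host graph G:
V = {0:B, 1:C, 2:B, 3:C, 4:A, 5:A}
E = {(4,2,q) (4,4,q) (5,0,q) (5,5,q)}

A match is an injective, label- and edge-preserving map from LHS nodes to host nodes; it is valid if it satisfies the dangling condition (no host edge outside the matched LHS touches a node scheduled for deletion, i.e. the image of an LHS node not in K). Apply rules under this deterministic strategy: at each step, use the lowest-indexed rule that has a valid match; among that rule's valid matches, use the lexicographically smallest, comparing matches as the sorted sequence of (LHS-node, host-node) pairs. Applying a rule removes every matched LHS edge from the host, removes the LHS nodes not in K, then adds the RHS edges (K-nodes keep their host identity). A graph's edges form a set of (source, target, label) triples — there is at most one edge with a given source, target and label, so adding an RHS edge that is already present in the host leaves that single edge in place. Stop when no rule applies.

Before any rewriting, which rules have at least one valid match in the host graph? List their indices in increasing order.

R0: 2 valid matches — {0↦4, 1↦2}, {0↦5, 1↦0}
R1: no valid match — LHS pattern not found
R2: no valid match — LHS pattern not found

Answer: [R0]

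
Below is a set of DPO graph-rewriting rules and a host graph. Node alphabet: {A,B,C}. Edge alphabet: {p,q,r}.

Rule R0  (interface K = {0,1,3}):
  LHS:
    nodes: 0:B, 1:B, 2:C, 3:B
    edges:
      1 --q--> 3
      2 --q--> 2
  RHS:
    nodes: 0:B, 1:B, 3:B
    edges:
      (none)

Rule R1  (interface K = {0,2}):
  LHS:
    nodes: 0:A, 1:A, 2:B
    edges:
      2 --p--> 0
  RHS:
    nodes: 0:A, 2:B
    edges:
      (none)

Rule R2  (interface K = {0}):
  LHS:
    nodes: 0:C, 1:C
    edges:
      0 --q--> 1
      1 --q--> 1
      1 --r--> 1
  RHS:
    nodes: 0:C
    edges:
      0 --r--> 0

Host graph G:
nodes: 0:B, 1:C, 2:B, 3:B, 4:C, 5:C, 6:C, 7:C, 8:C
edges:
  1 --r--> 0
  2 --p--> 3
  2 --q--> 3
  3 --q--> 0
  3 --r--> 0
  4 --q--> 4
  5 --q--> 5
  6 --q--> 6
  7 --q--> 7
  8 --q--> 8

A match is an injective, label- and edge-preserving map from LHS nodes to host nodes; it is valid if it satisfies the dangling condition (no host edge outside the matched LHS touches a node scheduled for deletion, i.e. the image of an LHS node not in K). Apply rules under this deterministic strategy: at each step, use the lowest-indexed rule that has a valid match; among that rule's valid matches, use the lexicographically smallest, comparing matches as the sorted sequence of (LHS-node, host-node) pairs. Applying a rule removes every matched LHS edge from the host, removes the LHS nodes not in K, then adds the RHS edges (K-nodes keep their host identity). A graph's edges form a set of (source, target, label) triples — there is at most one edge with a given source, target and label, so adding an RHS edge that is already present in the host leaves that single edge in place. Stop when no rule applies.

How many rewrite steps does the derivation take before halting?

Answer: 2

Derivation:
[0] host  ⇒  9 nodes, 10 edges  {1-r->0 2-p->3 2-q->3 3-q->0 3-r->0 4-q->4 5-q->5 6-q->6 7-q->7 8-q->8}
[1] R0 @ {0↦0, 1↦2, 2↦4, 3↦3}  ⇒  8 nodes, 8 edges  {1-r->0 2-p->3 3-q->0 3-r->0 5-q->5 6-q->6 7-q->7 8-q->8}
[2] R0 @ {0↦2, 1↦3, 2↦5, 3↦0}  ⇒  7 nodes, 6 edges  {1-r->0 2-p->3 3-r->0 6-q->6 7-q->7 8-q->8}
halt: no rule applies after step 2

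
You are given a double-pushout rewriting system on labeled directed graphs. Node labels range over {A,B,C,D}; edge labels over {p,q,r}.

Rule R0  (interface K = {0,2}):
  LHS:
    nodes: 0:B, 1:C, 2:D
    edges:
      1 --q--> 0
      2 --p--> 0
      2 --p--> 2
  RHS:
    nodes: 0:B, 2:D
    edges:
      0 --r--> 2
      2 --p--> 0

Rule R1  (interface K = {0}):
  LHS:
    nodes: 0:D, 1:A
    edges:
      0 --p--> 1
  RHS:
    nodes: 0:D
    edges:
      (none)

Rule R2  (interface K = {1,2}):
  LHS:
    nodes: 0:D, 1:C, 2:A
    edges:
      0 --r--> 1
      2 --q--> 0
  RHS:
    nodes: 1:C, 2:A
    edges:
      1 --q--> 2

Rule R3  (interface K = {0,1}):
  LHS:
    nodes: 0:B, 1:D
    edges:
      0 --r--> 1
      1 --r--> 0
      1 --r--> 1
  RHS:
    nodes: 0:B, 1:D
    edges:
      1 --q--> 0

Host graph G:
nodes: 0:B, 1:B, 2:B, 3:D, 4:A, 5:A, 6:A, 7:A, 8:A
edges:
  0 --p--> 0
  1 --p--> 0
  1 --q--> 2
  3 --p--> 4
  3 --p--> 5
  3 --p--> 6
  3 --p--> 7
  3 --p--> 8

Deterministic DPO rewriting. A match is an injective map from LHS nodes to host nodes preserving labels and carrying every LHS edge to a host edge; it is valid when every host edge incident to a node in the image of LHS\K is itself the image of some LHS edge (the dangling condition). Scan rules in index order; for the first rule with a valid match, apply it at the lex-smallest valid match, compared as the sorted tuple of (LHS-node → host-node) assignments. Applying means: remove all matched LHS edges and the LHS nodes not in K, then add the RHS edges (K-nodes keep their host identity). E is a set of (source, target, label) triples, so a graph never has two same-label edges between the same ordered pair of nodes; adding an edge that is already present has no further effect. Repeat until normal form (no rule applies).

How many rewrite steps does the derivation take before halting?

[0] host  ⇒  9 nodes, 8 edges  {0-p->0 1-p->0 1-q->2 3-p->4 3-p->5 3-p->6 3-p->7 3-p->8}
[1] R1 @ {0↦3, 1↦4}  ⇒  8 nodes, 7 edges  {0-p->0 1-p->0 1-q->2 3-p->5 3-p->6 3-p->7 3-p->8}
[2] R1 @ {0↦3, 1↦5}  ⇒  7 nodes, 6 edges  {0-p->0 1-p->0 1-q->2 3-p->6 3-p->7 3-p->8}
[3] R1 @ {0↦3, 1↦6}  ⇒  6 nodes, 5 edges  {0-p->0 1-p->0 1-q->2 3-p->7 3-p->8}
[4] R1 @ {0↦3, 1↦7}  ⇒  5 nodes, 4 edges  {0-p->0 1-p->0 1-q->2 3-p->8}
[5] R1 @ {0↦3, 1↦8}  ⇒  4 nodes, 3 edges  {0-p->0 1-p->0 1-q->2}
final graph: no rule applies after step 5

Answer: 5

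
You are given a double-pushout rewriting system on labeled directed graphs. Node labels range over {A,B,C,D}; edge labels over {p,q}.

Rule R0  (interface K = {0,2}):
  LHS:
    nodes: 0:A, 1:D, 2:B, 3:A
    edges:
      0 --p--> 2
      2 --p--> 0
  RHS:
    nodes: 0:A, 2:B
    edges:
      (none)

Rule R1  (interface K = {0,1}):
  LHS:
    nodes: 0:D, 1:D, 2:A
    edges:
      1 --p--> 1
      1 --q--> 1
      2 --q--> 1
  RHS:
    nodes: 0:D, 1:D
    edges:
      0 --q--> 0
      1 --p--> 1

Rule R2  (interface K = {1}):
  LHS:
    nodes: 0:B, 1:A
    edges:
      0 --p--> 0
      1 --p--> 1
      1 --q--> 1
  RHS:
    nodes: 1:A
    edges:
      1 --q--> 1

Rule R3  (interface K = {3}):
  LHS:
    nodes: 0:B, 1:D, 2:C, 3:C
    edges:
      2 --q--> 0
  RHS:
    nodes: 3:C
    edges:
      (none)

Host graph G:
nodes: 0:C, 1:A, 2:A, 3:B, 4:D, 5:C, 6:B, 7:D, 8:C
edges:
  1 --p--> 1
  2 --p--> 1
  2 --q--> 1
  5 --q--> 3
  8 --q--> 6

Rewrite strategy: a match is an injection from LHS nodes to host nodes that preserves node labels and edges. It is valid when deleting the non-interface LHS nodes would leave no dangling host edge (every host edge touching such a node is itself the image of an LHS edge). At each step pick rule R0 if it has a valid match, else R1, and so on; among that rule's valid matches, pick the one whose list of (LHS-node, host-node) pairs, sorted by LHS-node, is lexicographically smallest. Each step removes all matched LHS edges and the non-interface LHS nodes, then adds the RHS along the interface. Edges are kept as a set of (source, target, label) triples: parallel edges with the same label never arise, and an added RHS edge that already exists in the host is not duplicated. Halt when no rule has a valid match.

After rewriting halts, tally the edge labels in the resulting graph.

Answer: p:2 q:1

Rewrite trace:
initial: |V|=9 |E|=5  E = 1-p->1 2-p->1 2-q->1 5-q->3 8-q->6
step 1: apply R3 at {0↦3, 1↦4, 2↦5, 3↦0}  → |V|=6 |E|=4  E = 1-p->1 2-p->1 2-q->1 8-q->6
step 2: apply R3 at {0↦6, 1↦7, 2↦8, 3↦0}  → |V|=3 |E|=3  E = 1-p->1 2-p->1 2-q->1
halt: no rule applies after step 2
NF edges: [(1, 1, 'p'), (2, 1, 'p'), (2, 1, 'q')]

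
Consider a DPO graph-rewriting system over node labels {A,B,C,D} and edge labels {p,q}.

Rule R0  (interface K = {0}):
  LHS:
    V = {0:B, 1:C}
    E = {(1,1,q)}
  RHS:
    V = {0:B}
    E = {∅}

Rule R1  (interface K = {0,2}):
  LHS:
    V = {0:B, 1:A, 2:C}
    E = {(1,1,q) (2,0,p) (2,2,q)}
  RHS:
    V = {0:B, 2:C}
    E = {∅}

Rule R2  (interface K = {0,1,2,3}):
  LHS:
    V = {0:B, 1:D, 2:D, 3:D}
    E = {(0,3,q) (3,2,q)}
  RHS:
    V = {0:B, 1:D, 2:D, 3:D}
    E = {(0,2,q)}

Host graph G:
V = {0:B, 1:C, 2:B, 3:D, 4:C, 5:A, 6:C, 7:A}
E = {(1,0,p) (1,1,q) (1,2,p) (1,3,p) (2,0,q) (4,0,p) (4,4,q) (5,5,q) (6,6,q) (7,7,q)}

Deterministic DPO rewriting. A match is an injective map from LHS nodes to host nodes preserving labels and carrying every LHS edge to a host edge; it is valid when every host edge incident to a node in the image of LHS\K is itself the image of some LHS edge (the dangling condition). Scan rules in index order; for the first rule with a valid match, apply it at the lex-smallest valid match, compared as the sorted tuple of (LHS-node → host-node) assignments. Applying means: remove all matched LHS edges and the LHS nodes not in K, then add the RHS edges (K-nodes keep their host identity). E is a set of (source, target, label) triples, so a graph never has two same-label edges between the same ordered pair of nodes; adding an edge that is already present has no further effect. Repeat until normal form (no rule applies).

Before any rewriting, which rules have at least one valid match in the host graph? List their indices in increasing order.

R0: 2 valid matches — {0↦0, 1↦6}, {0↦2, 1↦6}
R1: 6 valid matches — {0↦0, 1↦5, 2↦1}, {0↦0, 1↦5, 2↦4}, {0↦0, 1↦7, 2↦1} (+3 more)
R2: no valid match — LHS pattern not found

Answer: [R0,R1]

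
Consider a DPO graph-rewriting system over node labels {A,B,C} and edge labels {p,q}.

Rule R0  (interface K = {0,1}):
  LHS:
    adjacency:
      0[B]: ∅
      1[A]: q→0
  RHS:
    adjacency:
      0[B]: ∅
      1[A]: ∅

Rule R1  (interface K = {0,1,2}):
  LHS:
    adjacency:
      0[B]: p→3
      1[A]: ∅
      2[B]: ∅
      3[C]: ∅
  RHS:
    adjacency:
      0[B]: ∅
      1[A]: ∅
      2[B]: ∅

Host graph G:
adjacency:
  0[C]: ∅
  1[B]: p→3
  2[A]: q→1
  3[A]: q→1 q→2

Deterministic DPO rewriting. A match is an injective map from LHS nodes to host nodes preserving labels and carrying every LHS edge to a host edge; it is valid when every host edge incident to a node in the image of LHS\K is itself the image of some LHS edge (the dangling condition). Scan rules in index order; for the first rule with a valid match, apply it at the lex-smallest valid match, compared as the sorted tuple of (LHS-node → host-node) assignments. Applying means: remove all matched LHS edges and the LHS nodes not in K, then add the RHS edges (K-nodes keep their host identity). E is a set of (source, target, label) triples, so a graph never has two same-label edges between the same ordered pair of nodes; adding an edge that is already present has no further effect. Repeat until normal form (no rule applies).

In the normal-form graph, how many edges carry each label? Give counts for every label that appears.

Answer: p:1 q:1

Derivation:
initial: |V|=4 |E|=4  E = 1-p->3 2-q->1 3-q->1 3-q->2
step 1: apply R0 at {0↦1, 1↦2}  → |V|=4 |E|=3  E = 1-p->3 3-q->1 3-q->2
step 2: apply R0 at {0↦1, 1↦3}  → |V|=4 |E|=2  E = 1-p->3 3-q->2
halt: no rule applies after step 2
NF edges: [(1, 3, 'p'), (3, 2, 'q')]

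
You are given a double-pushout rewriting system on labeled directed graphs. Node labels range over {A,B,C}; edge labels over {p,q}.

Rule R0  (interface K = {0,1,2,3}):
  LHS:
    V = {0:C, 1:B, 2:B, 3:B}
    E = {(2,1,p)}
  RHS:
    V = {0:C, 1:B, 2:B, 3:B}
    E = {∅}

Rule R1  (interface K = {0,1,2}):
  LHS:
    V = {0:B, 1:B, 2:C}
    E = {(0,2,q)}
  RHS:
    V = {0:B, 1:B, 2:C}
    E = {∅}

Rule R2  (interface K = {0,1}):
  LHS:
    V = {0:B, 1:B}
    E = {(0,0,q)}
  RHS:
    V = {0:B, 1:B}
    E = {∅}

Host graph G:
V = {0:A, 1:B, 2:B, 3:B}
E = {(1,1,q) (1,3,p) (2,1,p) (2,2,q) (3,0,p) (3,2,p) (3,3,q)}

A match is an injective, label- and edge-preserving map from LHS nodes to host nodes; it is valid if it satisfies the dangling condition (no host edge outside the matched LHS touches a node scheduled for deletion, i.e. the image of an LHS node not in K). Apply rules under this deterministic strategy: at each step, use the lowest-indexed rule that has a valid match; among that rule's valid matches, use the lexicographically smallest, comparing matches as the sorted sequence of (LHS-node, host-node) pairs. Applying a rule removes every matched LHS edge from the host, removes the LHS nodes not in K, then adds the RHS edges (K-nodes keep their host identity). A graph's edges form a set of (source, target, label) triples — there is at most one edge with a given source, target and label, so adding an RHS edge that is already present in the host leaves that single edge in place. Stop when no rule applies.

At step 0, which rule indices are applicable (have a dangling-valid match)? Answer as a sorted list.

Answer: [R2]

Derivation:
R0: no valid match — LHS pattern not found
R1: no valid match — LHS pattern not found
R2: 6 valid matches — {0↦1, 1↦2}, {0↦1, 1↦3}, {0↦2, 1↦1} (+3 more)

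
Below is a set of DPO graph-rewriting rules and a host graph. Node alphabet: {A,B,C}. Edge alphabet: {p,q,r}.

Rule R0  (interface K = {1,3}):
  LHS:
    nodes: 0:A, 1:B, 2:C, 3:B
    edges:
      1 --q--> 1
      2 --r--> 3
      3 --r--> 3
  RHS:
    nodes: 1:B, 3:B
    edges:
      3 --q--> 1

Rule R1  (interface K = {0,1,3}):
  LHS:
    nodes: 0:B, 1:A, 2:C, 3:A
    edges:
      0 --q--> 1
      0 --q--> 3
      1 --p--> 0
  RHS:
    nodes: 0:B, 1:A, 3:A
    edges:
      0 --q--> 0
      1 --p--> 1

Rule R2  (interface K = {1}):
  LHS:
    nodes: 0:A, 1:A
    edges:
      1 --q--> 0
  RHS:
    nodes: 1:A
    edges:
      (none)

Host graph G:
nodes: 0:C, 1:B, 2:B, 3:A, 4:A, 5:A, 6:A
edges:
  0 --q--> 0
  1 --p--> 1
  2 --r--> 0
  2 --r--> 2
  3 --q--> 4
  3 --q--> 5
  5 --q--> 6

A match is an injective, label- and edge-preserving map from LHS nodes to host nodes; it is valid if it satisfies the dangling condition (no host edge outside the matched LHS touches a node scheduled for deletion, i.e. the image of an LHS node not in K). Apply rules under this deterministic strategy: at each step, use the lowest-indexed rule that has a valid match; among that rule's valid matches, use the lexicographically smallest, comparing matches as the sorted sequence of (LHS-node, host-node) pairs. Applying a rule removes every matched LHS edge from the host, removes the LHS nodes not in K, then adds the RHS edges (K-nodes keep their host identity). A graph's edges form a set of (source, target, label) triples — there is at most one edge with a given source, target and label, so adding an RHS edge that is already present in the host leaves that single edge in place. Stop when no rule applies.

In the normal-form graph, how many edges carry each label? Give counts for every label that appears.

Answer: p:1 q:1 r:2

Rewrite trace:
[0] host  ⇒  7 nodes, 7 edges  {0-q->0 1-p->1 2-r->0 2-r->2 3-q->4 3-q->5 5-q->6}
[1] R2 @ {0↦4, 1↦3}  ⇒  6 nodes, 6 edges  {0-q->0 1-p->1 2-r->0 2-r->2 3-q->5 5-q->6}
[2] R2 @ {0↦6, 1↦5}  ⇒  5 nodes, 5 edges  {0-q->0 1-p->1 2-r->0 2-r->2 3-q->5}
[3] R2 @ {0↦5, 1↦3}  ⇒  4 nodes, 4 edges  {0-q->0 1-p->1 2-r->0 2-r->2}
normal form: no rule applies after step 3
NF edges: [(0, 0, 'q'), (1, 1, 'p'), (2, 0, 'r'), (2, 2, 'r')]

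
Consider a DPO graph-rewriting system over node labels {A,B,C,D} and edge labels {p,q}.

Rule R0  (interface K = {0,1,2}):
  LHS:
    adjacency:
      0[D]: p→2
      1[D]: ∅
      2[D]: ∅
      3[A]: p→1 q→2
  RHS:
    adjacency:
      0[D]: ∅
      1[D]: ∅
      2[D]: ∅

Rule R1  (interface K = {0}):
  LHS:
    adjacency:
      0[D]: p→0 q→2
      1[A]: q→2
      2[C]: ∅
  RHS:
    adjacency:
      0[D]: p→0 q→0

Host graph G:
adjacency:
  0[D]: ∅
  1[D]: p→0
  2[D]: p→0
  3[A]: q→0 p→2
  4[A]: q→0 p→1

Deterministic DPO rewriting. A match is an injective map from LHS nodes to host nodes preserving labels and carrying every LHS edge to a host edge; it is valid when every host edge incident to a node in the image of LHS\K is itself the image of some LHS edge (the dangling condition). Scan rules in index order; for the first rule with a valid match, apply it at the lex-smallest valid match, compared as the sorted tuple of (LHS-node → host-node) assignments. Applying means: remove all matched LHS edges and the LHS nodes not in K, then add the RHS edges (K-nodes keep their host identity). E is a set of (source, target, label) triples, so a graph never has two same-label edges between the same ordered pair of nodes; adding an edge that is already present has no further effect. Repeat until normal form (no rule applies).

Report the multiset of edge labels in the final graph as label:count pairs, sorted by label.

Answer: (no edges)

Rewrite trace:
start.  V:5 E:6  edges: 1-p->0 2-p->0 3-q->0 3-p->2 4-q->0 4-p->1
1. fire R0 via {0↦1, 1↦2, 2↦0, 3↦3}  →  V:4 E:3  edges: 2-p->0 4-q->0 4-p->1
2. fire R0 via {0↦2, 1↦1, 2↦0, 3↦4}  →  V:3 E:0  edges: ∅
normal form: no rule applies after step 2
NF edges: []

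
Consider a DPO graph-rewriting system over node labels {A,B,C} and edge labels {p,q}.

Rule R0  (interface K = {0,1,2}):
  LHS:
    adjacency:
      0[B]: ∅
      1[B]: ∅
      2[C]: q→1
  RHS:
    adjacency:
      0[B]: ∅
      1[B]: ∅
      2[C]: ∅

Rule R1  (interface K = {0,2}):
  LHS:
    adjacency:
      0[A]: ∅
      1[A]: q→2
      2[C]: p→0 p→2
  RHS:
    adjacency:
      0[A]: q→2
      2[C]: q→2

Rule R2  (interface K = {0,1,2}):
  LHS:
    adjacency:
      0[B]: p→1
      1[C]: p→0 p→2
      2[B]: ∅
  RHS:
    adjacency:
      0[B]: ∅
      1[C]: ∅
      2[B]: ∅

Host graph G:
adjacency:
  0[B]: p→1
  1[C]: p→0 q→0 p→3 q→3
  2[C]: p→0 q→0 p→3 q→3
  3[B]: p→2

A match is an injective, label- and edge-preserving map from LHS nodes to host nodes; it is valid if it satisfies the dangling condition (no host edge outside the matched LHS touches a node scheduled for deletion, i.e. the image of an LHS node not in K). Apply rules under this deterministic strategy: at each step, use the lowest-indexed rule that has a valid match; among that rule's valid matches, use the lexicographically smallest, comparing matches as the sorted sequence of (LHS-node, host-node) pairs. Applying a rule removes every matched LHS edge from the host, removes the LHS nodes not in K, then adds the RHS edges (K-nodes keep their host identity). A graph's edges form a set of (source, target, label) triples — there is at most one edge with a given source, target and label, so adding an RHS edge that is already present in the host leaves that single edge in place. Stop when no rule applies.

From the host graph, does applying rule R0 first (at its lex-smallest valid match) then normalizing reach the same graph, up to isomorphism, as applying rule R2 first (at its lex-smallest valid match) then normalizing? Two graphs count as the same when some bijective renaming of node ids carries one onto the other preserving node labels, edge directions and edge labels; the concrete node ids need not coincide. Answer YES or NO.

Answer: YES

Derivation:
branch R0-first: apply at {0↦0, 1↦3, 2↦1} → |E|=9, then 5 more step(s) → NF |V|=4 |E|=0 V={0:B, 1:C, 2:C, 3:B} E=∅
branch R2-first: apply at {0↦0, 1↦1, 2↦3} → |E|=7, then 5 more step(s) → NF |V|=4 |E|=0 V={0:B, 1:C, 2:C, 3:B} E=∅
graphs isomorphic (equal up to label-preserving node renaming)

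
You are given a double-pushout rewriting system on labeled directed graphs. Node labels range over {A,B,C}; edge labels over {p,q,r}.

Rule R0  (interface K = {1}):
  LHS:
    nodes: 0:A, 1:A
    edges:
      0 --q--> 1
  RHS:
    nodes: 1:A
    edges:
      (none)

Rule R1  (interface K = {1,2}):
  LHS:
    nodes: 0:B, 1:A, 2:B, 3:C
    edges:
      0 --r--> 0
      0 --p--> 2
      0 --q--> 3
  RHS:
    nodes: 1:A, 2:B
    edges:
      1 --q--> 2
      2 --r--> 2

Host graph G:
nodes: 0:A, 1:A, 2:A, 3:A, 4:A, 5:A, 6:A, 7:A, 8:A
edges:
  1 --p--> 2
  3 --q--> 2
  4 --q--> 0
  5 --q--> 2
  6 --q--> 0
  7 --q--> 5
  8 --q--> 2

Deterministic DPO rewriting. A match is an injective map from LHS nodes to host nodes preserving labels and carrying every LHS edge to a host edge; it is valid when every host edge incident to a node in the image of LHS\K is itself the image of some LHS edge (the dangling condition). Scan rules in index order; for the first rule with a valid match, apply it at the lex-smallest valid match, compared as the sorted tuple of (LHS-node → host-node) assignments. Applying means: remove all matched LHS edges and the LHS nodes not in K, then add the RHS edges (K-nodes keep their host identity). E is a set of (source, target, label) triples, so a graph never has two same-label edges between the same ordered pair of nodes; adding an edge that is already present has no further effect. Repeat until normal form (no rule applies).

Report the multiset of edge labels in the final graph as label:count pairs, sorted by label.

Answer: p:1

Steps:
[0] host  ⇒  9 nodes, 7 edges  {1-p->2 3-q->2 4-q->0 5-q->2 6-q->0 7-q->5 8-q->2}
[1] R0 @ {0↦3, 1↦2}  ⇒  8 nodes, 6 edges  {1-p->2 4-q->0 5-q->2 6-q->0 7-q->5 8-q->2}
[2] R0 @ {0↦4, 1↦0}  ⇒  7 nodes, 5 edges  {1-p->2 5-q->2 6-q->0 7-q->5 8-q->2}
[3] R0 @ {0↦6, 1↦0}  ⇒  6 nodes, 4 edges  {1-p->2 5-q->2 7-q->5 8-q->2}
[4] R0 @ {0↦7, 1↦5}  ⇒  5 nodes, 3 edges  {1-p->2 5-q->2 8-q->2}
[5] R0 @ {0↦5, 1↦2}  ⇒  4 nodes, 2 edges  {1-p->2 8-q->2}
[6] R0 @ {0↦8, 1↦2}  ⇒  3 nodes, 1 edges  {1-p->2}
normal form: no rule applies after step 6
NF edges: [(1, 2, 'p')]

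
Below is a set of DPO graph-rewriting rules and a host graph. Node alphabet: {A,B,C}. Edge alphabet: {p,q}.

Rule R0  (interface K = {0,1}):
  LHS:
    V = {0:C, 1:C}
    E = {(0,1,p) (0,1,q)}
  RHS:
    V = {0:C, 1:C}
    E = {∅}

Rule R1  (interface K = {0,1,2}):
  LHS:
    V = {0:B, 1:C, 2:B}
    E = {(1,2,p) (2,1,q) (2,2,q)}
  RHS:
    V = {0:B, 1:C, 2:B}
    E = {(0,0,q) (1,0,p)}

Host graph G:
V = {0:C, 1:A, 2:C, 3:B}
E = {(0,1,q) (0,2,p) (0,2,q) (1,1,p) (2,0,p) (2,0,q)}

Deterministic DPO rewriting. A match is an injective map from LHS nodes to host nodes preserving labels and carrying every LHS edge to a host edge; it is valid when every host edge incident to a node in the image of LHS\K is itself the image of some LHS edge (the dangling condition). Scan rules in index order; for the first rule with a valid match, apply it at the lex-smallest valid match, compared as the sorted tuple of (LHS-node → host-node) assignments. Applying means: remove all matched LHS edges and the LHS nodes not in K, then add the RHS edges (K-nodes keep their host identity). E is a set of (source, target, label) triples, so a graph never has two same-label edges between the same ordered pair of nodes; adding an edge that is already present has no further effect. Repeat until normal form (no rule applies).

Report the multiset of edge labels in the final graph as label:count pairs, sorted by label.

initial: |V|=4 |E|=6  E = 0-q->1 0-p->2 0-q->2 1-p->1 2-p->0 2-q->0
step 1: apply R0 at {0↦0, 1↦2}  → |V|=4 |E|=4  E = 0-q->1 1-p->1 2-p->0 2-q->0
step 2: apply R0 at {0↦2, 1↦0}  → |V|=4 |E|=2  E = 0-q->1 1-p->1
normal form: no rule applies after step 2
NF edges: [(0, 1, 'q'), (1, 1, 'p')]

Answer: p:1 q:1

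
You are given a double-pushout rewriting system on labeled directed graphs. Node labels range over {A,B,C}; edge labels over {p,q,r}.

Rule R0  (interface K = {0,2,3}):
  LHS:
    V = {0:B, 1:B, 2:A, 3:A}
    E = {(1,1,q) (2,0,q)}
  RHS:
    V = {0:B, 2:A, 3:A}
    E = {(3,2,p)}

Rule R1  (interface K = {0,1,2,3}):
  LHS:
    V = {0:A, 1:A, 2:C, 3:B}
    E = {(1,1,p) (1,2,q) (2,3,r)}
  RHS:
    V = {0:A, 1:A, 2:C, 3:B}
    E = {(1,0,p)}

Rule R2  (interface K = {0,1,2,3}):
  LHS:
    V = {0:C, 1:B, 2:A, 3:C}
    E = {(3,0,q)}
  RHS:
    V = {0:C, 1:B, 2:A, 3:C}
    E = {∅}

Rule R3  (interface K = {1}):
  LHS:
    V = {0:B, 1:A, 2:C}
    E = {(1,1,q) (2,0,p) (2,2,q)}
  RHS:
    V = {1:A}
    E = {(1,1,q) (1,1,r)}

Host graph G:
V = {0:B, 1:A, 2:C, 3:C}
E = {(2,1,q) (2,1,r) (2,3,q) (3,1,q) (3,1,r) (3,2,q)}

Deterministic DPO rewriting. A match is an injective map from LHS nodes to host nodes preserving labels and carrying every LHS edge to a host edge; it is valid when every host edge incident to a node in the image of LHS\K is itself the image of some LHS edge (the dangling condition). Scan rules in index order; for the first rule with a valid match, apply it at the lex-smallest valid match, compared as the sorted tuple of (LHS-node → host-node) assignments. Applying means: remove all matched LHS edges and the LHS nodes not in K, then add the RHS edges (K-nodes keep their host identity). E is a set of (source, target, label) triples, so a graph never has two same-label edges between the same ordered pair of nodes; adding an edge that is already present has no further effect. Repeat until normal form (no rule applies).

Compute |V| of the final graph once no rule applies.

[0] host  ⇒  4 nodes, 6 edges  {2-q->1 2-r->1 2-q->3 3-q->1 3-r->1 3-q->2}
[1] R2 @ {0↦2, 1↦0, 2↦1, 3↦3}  ⇒  4 nodes, 5 edges  {2-q->1 2-r->1 2-q->3 3-q->1 3-r->1}
[2] R2 @ {0↦3, 1↦0, 2↦1, 3↦2}  ⇒  4 nodes, 4 edges  {2-q->1 2-r->1 3-q->1 3-r->1}
final graph: no rule applies after step 2
NF nodes: {0:B, 1:A, 2:C, 3:C}

Answer: 4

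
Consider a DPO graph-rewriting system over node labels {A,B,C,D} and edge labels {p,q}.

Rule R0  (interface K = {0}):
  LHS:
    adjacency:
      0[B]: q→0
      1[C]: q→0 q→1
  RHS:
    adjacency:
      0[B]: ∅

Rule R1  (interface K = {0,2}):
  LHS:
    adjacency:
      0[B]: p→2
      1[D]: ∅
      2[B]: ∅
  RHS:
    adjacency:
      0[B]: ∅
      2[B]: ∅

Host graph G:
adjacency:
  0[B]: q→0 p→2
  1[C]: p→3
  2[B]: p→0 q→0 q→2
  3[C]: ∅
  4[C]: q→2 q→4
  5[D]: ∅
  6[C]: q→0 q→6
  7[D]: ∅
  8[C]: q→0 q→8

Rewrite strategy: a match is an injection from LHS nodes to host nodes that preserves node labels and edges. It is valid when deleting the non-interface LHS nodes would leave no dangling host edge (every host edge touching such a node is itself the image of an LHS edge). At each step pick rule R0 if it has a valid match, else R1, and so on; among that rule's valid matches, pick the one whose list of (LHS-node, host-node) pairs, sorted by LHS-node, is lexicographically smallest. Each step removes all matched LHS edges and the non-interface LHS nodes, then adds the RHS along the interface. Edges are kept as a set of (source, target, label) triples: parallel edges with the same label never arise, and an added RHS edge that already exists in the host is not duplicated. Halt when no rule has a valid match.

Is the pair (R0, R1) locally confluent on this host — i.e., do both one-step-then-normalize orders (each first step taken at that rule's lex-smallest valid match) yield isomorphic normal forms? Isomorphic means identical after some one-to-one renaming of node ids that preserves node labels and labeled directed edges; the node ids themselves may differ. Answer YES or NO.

branch R0-first: apply at {0↦0, 1↦6} → |E|=9, then 3 more step(s) → NF |V|=5 |E|=4 V={0:B, 1:C, 2:B, 3:C, 8:C} E=1-p->3 2-q->0 8-q->0 8-q->8
branch R1-first: apply at {0↦0, 1↦5, 2↦2} → |E|=11, then 3 more step(s) → NF |V|=5 |E|=4 V={0:B, 1:C, 2:B, 3:C, 8:C} E=1-p->3 2-q->0 8-q->0 8-q->8
graphs isomorphic (equal up to label-preserving node renaming)

Answer: YES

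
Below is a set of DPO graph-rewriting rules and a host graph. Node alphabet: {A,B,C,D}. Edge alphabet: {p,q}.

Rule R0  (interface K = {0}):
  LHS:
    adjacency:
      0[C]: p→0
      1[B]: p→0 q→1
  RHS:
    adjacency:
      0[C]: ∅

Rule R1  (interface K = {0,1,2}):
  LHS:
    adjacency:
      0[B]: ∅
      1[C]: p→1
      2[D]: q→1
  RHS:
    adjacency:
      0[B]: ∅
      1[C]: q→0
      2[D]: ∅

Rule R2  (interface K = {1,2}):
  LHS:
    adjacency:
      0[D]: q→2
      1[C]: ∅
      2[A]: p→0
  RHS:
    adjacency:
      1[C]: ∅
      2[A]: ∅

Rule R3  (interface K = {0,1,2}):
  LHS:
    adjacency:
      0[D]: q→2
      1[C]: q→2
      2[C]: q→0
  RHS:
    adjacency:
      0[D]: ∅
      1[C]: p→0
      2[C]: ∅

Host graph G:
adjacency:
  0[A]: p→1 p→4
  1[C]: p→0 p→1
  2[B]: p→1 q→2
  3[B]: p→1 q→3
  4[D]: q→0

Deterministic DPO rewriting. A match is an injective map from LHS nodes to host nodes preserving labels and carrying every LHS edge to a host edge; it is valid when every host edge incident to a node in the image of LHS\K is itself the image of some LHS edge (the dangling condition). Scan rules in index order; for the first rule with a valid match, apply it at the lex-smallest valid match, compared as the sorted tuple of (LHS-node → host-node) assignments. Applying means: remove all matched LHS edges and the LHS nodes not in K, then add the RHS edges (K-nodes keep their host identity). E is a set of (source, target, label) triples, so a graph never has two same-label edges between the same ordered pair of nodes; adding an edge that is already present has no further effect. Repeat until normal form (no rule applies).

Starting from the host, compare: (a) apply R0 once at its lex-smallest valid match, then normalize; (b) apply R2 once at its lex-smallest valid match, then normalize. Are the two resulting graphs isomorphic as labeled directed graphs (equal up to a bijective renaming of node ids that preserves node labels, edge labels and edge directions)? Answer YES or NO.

Answer: YES

Derivation:
branch R0-first: apply at {0↦1, 1↦2} → |E|=6, then 1 more step(s) → NF |V|=3 |E|=4 V={0:A, 1:C, 3:B} E=0-p->1 1-p->0 3-p->1 3-q->3
branch R2-first: apply at {0↦4, 1↦1, 2↦0} → |E|=7, then 1 more step(s) → NF |V|=3 |E|=4 V={0:A, 1:C, 3:B} E=0-p->1 1-p->0 3-p->1 3-q->3
graphs isomorphic (equal up to label-preserving node renaming)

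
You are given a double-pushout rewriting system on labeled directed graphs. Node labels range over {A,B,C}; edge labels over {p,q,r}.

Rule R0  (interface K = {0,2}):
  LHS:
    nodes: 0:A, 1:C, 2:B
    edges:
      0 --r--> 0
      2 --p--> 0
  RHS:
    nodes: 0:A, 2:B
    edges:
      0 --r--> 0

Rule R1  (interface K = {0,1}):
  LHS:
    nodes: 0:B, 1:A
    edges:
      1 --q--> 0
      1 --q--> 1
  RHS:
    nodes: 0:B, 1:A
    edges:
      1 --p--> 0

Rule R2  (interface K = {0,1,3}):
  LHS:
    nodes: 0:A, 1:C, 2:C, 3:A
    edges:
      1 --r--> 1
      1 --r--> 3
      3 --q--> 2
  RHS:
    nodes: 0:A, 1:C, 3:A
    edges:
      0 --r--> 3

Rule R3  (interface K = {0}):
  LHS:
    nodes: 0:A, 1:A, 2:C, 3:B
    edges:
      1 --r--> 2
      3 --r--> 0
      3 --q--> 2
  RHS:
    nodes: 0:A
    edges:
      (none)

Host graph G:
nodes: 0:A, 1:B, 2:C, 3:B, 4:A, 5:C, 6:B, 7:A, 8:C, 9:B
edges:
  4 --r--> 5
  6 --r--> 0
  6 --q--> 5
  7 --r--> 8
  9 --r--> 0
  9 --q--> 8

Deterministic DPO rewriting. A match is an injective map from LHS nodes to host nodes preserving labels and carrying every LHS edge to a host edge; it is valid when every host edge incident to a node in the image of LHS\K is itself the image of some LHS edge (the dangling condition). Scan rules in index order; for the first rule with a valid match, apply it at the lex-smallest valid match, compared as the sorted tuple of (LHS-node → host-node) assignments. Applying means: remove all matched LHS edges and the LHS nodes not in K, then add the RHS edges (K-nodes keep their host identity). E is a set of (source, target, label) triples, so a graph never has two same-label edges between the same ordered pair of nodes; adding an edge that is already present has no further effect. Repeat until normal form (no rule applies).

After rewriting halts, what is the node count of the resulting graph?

Answer: 4

Derivation:
initial: |V|=10 |E|=6  E = 4-r->5 6-r->0 6-q->5 7-r->8 9-r->0 9-q->8
step 1: apply R3 at {0↦0, 1↦4, 2↦5, 3↦6}  → |V|=7 |E|=3  E = 7-r->8 9-r->0 9-q->8
step 2: apply R3 at {0↦0, 1↦7, 2↦8, 3↦9}  → |V|=4 |E|=0  E = ∅
final graph: no rule applies after step 2
NF nodes: {0:A, 1:B, 2:C, 3:B}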